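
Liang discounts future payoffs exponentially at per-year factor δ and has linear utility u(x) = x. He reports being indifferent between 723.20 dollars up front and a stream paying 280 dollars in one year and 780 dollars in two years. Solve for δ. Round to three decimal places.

Equating present values: 723.20 = 280δ + 780δ².
Rearranged: 780δ² + 280δ − 723.20 = 0.
δ = (−280 + √(280² + 4·780·723.20)) / (2·780) = (−280 + √2334784.00) / 1560 ≈ 0.800.

δ ≈ 0.800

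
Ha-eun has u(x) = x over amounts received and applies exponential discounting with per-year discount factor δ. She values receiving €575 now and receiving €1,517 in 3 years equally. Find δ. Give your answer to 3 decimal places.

The payoff in 3 years is discounted by δ^3, so u(575) = δ^3·u(1517) and δ^3 = u(575)/u(1517).
With u(x) = x: δ^3 = 575/1517 = 0.37904.
Taking the cube root: δ = 0.37904^(1/3) ≈ 0.724.

δ ≈ 0.724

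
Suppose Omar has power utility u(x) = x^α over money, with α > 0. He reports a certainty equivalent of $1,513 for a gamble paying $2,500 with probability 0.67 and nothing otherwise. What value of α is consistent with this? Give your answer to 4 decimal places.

α ≈ 0.7975

The lottery's expected utility is 0.67·u(2500) + 0.33·u(0) = 0.67·2500^α (since u(0) = 0 for α > 0).
Equating: 1513^α = 0.67·2500^α, i.e. 0.6052^α = 0.67.
Taking logs: α·ln(1513/2500) = ln(0.67), so α = -0.4004776 / -0.5021963 ≈ 0.7975.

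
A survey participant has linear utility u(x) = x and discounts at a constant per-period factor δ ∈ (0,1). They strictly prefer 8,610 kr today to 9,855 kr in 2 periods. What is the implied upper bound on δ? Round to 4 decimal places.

The preference means 8610 > δ^2·9855.
Dividing by 9855: δ^2 < 0.87367. Both sides are positive, so the square root keeps the direction.
δ < 0.87367^(1/2) = 0.9347.

δ < 0.9347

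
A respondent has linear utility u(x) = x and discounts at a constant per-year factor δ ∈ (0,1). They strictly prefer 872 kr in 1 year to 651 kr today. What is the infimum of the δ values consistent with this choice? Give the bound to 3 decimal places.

Under u(x) = x this choice says 651 < δ·872.
Dividing through by 872 gives δ > 0.74656.

δ > 0.747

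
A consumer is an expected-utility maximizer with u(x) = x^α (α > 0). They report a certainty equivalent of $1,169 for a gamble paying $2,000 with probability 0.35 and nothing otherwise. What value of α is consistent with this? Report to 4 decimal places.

Since u(0) = 0, the lottery's EU is 0.35·2000^α.
Equating: 1169^α = 0.35·2000^α, i.e. 0.5845^α = 0.35.
α = ln(0.35) / ln(1169/2000) = -1.0498221/-0.5369985 ≈ 1.9550.

α ≈ 1.9550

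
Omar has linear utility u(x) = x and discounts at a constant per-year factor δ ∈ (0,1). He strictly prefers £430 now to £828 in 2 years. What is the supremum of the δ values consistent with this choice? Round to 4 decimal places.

Comparing present values: 430 > δ^2·828.
Hence δ^2 < 430/828 = 0.51932, and x ↦ x^(1/2) is increasing on (0,∞).
δ < (430/828)^(1/2) ≈ 0.7206.

δ < 0.7206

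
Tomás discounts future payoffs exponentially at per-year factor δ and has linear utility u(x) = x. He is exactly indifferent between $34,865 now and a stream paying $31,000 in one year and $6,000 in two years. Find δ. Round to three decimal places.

δ ≈ 0.950

The stream is worth 31000δ + 6000δ² today, so 31000δ + 6000δ² = 34865.
Rearranged: 6000δ² + 31000δ − 34865 = 0.
δ = (−31000 + √(31000² + 4·6000·34865)) / (2·6000) = (−31000 + √1797760000.00) / 12000 ≈ 0.950.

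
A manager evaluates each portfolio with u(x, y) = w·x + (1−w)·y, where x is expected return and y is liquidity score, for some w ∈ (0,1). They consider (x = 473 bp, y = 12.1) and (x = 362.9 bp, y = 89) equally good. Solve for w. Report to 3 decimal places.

Indifference: w·473 + (1−w)·12.1 = w·362.9 + (1−w)·89.
w·(473−362.9) = (1−w)·(89−12.1), i.e. w·110.1 = (1−w)·76.9.
Hence w = 76.9/(110.1+76.9) = 76.9/187 = 0.411.

w = 0.411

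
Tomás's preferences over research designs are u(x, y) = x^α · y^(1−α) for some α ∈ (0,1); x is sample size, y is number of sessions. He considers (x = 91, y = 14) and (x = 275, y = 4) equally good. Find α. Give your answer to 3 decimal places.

α ≈ 0.531

Set the two utilities equal: 91^α·14^(1−α) = 275^α·4^(1−α).
(91/275)^α = (4/14)^(1−α); take logs: α·ln(91/275) = (1−α)·ln(4/14), i.e. α·-1.105912 = (1−α)·-1.252763.
So α/(1−α) = (-1.252763)/(-1.105912) = 1.132787, and α = 1.132787/2.132787 ≈ 0.531.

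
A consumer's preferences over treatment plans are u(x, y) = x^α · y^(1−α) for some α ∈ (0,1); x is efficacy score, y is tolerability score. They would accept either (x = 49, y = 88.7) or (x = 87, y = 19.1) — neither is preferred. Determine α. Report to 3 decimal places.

α ≈ 0.728

Indifference: 49^α · 88.7^(1−α) = 87^α · 19.1^(1−α).
Rearrange to (49/87)^α = (19.1/88.7)^(1−α) and take logs: α·-0.574088 = (1−α)·-1.535572.
With A = -0.574088 and B = -1.535572: α·A = (1−α)·B, so α = B/(A+B) = -1.535572/-2.109660 ≈ 0.728.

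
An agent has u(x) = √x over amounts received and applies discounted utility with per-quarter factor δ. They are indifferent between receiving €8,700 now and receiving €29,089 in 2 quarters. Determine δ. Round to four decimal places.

δ ≈ 0.7395

Indifference means u(8700) = δ^2 · u(29089), so δ^2 = u(8700)/u(29089).
Since u(x) = √x, δ^2 = √(8700/29089) = 0.54688.
So δ = 0.54688^(1/2) ≈ 0.7395.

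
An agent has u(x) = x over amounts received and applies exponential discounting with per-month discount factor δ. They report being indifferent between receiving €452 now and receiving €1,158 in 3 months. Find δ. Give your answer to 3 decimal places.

Equating discounted utilities: u(452) = δ^3·u(1158) ⇒ δ^3 = u(452)/u(1158).
With u(x) = x: δ^3 = 452/1158 = 0.39033.
So δ = 0.39033^(1/3) ≈ 0.731.

δ ≈ 0.731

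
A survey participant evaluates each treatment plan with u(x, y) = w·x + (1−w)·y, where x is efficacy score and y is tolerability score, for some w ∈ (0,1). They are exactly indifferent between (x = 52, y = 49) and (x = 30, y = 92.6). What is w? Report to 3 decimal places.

Indifference: w·52 + (1−w)·49 = w·30 + (1−w)·92.6.
Rearranging, 22·w − 43.6·(1−w) = 0.
The marginal rate of substitution is 43.6/22, so w = 43.6/(22+43.6) = 0.665.

w = 0.665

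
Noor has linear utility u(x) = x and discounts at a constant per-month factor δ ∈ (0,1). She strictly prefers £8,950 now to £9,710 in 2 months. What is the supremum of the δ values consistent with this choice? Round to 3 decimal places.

Under u(x) = x this choice says 8950 > δ^2·9710.
Dividing by 9710: δ^2 < 0.92173. Both sides are positive, so the square root keeps the direction.
δ < 0.92173^(1/2) = 0.960.

δ < 0.960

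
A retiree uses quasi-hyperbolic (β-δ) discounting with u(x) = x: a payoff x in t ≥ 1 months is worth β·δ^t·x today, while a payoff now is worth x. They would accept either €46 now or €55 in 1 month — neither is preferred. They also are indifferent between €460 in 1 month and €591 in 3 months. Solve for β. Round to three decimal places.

Both payoffs in the second observation are in the future, so β drops out: δ^1·460 = δ^3·591 ⇒ δ^2 = 460/591 = 0.77834, so δ = 0.88224.
Now use the now-vs-future pair: 46 = β·δ·55 gives β = 46/(0.88224·55) ≈ 0.948.

β ≈ 0.948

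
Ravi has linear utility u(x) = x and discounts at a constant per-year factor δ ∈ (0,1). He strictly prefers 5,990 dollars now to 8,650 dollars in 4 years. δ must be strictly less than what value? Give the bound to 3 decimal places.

The preference means 5990 > δ^4·8650.
Dividing by 8650: δ^4 < 0.69249. Both sides are positive, so the 4th root keeps the direction.
δ < 0.69249^(1/4) = 0.912.

δ < 0.912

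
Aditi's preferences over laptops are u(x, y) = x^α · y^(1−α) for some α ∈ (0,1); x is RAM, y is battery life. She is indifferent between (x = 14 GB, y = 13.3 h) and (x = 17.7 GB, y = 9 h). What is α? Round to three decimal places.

α ≈ 0.625

Set the two utilities equal: 14^α·13.3^(1−α) = 17.7^α·9^(1−α).
(14/17.7)^α = (9/13.3)^(1−α); take logs: α·ln(14/17.7) = (1−α)·ln(9/13.3), i.e. α·-0.234507 = (1−α)·-0.390539.
With A = -0.234507 and B = -0.390539: α·A = (1−α)·B, so α = B/(A+B) = -0.390539/-0.625046 ≈ 0.625.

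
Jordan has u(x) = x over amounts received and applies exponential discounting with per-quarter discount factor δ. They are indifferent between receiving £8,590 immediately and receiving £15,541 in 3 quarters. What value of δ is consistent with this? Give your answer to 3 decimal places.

δ ≈ 0.821

Equating discounted utilities: u(8590) = δ^3·u(15541) ⇒ δ^3 = u(8590)/u(15541).
With u(x) = x: δ^3 = 8590/15541 = 0.55273.
Taking the cube root: δ = 0.55273^(1/3) ≈ 0.821.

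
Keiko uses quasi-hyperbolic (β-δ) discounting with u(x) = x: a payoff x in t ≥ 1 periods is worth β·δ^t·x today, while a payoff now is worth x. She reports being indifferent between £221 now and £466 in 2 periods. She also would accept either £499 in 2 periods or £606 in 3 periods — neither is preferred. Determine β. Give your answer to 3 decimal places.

Both payoffs in the second observation are in the future, so β drops out: δ^2·499 = δ^3·606 ⇒ δ = 499/606 = 0.82343.
Substituting δ into 221 = β·δ^2·466: β = 221/(315.967) ≈ 0.699.

β ≈ 0.699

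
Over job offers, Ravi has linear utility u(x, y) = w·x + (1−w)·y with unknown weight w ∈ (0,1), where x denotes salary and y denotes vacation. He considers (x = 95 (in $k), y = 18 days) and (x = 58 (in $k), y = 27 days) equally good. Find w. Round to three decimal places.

w = 0.196

Equating utilities: w·95 + (1−w)·18 = w·58 + (1−w)·27.
Rearranging, 37·w − 9·(1−w) = 0.
Hence w = 9/(37+9) = 9/46 = 0.196.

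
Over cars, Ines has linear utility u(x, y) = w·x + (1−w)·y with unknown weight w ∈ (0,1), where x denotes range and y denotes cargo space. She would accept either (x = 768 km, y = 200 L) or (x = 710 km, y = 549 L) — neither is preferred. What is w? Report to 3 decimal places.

Equating utilities: w·768 + (1−w)·200 = w·710 + (1−w)·549.
w·(768−710) = (1−w)·(549−200), i.e. w·58 = (1−w)·349.
Hence w = 349/(58+349) = 349/407 = 0.857.

w = 0.857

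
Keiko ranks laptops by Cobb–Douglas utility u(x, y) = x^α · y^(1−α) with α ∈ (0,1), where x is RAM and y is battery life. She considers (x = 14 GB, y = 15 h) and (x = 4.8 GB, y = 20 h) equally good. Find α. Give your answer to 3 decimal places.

Indifference: 14^α · 15^(1−α) = 4.8^α · 20^(1−α).
(14/4.8)^α = (20/15)^(1−α); take logs: α·ln(14/4.8) = (1−α)·ln(20/15), i.e. α·1.070441 = (1−α)·0.287682.
With A = 1.070441 and B = 0.287682: α·A = (1−α)·B, so α = B/(A+B) = 0.287682/1.358123 ≈ 0.212.

α ≈ 0.212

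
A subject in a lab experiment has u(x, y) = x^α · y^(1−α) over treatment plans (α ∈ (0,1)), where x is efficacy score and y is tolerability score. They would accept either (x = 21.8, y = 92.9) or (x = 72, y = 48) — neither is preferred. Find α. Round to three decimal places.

α ≈ 0.356

Set the two utilities equal: 21.8^α·92.9^(1−α) = 72^α·48^(1−α).
(21.8/72)^α = (48/92.9)^(1−α); take logs: α·ln(21.8/72) = (1−α)·ln(48/92.9), i.e. α·-1.194756 = (1−α)·-0.660323.
So α/(1−α) = (-0.660323)/(-1.194756) = 0.552684, and α = 0.552684/1.552684 ≈ 0.356.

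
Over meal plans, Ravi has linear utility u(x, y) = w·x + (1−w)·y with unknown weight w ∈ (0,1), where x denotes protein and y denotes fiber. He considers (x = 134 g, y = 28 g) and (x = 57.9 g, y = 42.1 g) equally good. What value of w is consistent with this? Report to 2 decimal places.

w = 0.16

Equating utilities: w·134 + (1−w)·28 = w·57.9 + (1−w)·42.1.
w·(134−57.9) = (1−w)·(42.1−28), i.e. w·76.1 = (1−w)·14.1.
The marginal rate of substitution is 14.1/76.1, so w = 14.1/(76.1+14.1) = 0.16.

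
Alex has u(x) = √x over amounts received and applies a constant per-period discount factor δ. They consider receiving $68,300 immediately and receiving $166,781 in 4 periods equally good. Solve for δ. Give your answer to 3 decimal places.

δ ≈ 0.894

Equating discounted utilities: u(68300) = δ^4·u(166781) ⇒ δ^4 = u(68300)/u(166781).
Since u(x) = √x, δ^4 = √(68300/166781) = 0.63994.
So δ = 0.63994^(1/4) ≈ 0.894.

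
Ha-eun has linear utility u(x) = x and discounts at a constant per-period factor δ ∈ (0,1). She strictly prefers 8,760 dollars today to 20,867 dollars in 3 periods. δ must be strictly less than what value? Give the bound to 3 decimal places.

δ < 0.749

The preference means 8760 > δ^3·20867.
Hence δ^3 < 8760/20867 = 0.41980, and x ↦ x^(1/3) is increasing on (0,∞).
δ < 0.41980^(1/3) = 0.749.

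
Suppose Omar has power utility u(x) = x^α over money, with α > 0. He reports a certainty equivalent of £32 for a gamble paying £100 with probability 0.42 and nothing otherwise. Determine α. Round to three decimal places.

EU(lottery) = 0.42·100^α + 0.58·0 = 0.42·100^α.
Indifference: 32^α = 0.42·100^α, so (32/100)^α = 0.42.
Take logs: α = ln 0.42 / ln(32/100) ≈ 0.76134.

α ≈ 0.761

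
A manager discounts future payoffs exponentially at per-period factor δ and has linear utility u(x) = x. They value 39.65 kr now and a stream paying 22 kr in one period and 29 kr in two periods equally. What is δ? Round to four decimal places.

δ ≈ 0.8500

The stream is worth 22δ + 29δ² today, so 22δ + 29δ² = 39.65.
Rearranged: 29δ² + 22δ − 39.65 = 0.
By the quadratic formula (taking the positive root), δ = (−22 + √5083.40) / 58 ≈ 0.8500.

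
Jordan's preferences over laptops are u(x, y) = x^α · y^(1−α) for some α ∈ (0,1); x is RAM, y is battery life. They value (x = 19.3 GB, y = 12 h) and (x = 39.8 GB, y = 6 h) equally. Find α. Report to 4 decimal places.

Set the two utilities equal: 19.3^α·12^(1−α) = 39.8^α·6^(1−α).
Taking logs: α·ln 19.3 + (1−α)·ln 12 = α·ln 39.8 + (1−α)·ln 6, i.e. α·-0.7237618 = (1−α)·-0.6931472.
Thus α·(-1.4169090) = -0.6931472, so α = -0.6931472/-1.4169090 ≈ 0.4892.

α ≈ 0.4892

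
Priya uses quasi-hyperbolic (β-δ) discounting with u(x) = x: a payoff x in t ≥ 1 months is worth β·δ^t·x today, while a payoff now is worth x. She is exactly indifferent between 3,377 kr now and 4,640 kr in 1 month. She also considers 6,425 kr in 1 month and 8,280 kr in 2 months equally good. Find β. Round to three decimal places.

Both payoffs in the second observation are in the future, so β drops out: δ^1·6425 = δ^2·8280 ⇒ δ = 6425/8280 = 0.77597.
Substituting δ into 3377 = β·δ·4640: β = 3377/(3600.483) ≈ 0.938.

β ≈ 0.938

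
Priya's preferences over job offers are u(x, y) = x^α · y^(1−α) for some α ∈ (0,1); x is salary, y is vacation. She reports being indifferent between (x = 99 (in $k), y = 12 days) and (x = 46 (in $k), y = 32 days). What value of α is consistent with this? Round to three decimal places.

α ≈ 0.561

Indifference: 99^α · 12^(1−α) = 46^α · 32^(1−α).
Taking logs: α·ln 99 + (1−α)·ln 12 = α·ln 46 + (1−α)·ln 32, i.e. α·0.766478 = (1−α)·0.980829.
Thus α·(1.747307) = 0.980829, so α = 0.980829/1.747307 ≈ 0.561.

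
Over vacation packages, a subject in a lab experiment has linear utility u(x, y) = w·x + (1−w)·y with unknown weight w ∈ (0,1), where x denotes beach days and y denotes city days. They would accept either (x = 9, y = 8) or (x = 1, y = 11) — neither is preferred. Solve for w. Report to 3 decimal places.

w = 0.273

Indifference: w·9 + (1−w)·8 = w·1 + (1−w)·11.
w·(9−1) = (1−w)·(11−8), i.e. w·8 = (1−w)·3.
The marginal rate of substitution is 3/8, so w = 3/(8+3) = 0.273.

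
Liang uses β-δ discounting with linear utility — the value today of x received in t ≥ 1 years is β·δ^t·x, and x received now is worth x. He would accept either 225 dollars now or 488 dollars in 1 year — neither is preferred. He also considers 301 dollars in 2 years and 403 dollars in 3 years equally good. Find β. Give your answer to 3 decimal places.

β ≈ 0.617

Both payoffs in the second observation are in the future, so β drops out: δ^2·301 = δ^3·403 ⇒ δ = 301/403 = 0.74690.
The first indifference: 225 = β·δ·488, so β = 225/(δ·488) = 225/(0.74690·488) ≈ 0.617.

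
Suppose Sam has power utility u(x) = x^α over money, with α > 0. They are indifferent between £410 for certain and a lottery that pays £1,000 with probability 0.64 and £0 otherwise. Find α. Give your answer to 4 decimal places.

EU(lottery) = 0.64·1000^α + 0.36·0 = 0.64·1000^α.
Setting u(410) equal to that: 410^α = 0.64·1000^α ⇒ (410/1000)^α = 0.64.
Take logs: α = ln 0.64 / ln(410/1000) ≈ 0.500547.

α ≈ 0.5005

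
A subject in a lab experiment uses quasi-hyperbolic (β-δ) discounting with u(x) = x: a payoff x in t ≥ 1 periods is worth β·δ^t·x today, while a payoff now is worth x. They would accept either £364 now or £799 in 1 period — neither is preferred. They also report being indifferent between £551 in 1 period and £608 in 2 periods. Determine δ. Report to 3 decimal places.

From the later pair, β·δ^1·551 = β·δ^2·608; dividing through, δ = 551/608 = 0.90625.

δ ≈ 0.906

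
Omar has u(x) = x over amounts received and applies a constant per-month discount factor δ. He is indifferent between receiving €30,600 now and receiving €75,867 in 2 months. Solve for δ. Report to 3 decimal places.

Indifference means u(30600) = δ^2 · u(75867), so δ^2 = u(30600)/u(75867).
With u(x) = x: δ^2 = 30600/75867 = 0.40334.
Hence δ = (0.40334)^(1/2) = 0.63509.

δ ≈ 0.635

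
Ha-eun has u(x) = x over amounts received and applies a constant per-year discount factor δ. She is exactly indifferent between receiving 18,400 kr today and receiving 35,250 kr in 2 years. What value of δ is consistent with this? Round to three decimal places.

δ ≈ 0.722

Equating discounted utilities: u(18400) = δ^2·u(35250) ⇒ δ^2 = u(18400)/u(35250).
With u(x) = x: δ^2 = 18400/35250 = 0.52199.
So δ = 0.52199^(1/2) ≈ 0.722.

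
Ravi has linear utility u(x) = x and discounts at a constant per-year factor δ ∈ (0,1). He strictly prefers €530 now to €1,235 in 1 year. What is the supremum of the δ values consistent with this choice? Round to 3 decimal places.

δ < 0.429

The preference means 530 > δ·1235.
So δ < 530/1235 = 0.42915.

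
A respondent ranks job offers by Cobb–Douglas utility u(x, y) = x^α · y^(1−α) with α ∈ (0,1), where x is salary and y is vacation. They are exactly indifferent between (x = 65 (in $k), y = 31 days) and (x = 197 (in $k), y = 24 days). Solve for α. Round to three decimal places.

Set the two utilities equal: 65^α·31^(1−α) = 197^α·24^(1−α).
Rearrange to (65/197)^α = (24/31)^(1−α) and take logs: α·-1.108816 = (1−α)·-0.255933.
With A = -1.108816 and B = -0.255933: α·A = (1−α)·B, so α = B/(A+B) = -0.255933/-1.364749 ≈ 0.188.

α ≈ 0.188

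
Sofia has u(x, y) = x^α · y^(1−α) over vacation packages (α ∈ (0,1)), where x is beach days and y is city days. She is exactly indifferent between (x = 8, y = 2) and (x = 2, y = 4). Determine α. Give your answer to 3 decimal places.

α ≈ 0.333

Set the two utilities equal: 8^α·2^(1−α) = 2^α·4^(1−α).
(8/2)^α = (4/2)^(1−α); take logs: α·ln(8/2) = (1−α)·ln(4/2), i.e. α·1.386294 = (1−α)·0.693147.
Thus α·(2.079441) = 0.693147, so α = 0.693147/2.079441 ≈ 0.333.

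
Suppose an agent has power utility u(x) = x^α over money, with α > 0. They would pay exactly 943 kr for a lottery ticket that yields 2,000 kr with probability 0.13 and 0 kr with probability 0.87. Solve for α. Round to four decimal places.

α ≈ 2.7137

The lottery's expected utility is 0.13·u(2000) + 0.87·u(0) = 0.13·2000^α (since u(0) = 0 for α > 0).
Indifference: 943^α = 0.13·2000^α, so (943/2000)^α = 0.13.
α = ln(0.13) / ln(943/2000) = -2.0402208/-0.7518362 ≈ 2.7137.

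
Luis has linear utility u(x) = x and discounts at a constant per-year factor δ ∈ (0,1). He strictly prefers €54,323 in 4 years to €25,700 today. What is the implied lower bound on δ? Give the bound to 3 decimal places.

δ > 0.829

Under u(x) = x this choice says 25700 < δ^4·54323.
So δ^4 > 25700/54323 = 0.47310; taking the 4th root of both positive sides preserves the inequality.
δ > (25700/54323)^(1/4) ≈ 0.829.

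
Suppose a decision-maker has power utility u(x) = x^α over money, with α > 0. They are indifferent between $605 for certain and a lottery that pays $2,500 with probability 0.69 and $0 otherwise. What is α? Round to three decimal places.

α ≈ 0.262

EU(lottery) = 0.69·2500^α + 0.31·0 = 0.69·2500^α.
Equating: 605^α = 0.69·2500^α, i.e. 0.2420^α = 0.69.
Taking logs: α·ln(605/2500) = ln(0.69), so α = -0.371064 / -1.418818 ≈ 0.262.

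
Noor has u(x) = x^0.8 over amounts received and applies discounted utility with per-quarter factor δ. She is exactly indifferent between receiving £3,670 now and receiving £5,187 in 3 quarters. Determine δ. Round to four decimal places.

The payoff in 3 quarters is discounted by δ^3, so u(3670) = δ^3·u(5187) and δ^3 = u(3670)/u(5187).
Since u(x) = x^0.8, δ^3 = (3670/5187)^0.8 = 0.70754^0.8 = 0.75823.
Taking the cube root: δ = 0.75823^(1/3) ≈ 0.9119.

δ ≈ 0.9119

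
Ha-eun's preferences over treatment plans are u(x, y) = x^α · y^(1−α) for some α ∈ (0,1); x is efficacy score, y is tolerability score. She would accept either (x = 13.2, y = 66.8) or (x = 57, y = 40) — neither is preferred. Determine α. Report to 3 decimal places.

The Cobb–Douglas utilities coincide, so 13.2^α·66.8^(1−α) = 57^α·40^(1−α).
Taking logs: α·ln 13.2 + (1−α)·ln 66.8 = α·ln 57 + (1−α)·ln 40, i.e. α·-1.462834 = (1−α)·-0.512824.
Thus α·(-1.975658) = -0.512824, so α = -0.512824/-1.975658 ≈ 0.260.

α ≈ 0.260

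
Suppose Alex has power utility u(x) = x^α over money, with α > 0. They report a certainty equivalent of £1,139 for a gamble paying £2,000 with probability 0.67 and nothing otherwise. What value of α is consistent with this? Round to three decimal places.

α ≈ 0.711

EU(lottery) = 0.67·2000^α + 0.33·0 = 0.67·2000^α.
Equating: 1139^α = 0.67·2000^α, i.e. 0.5695^α = 0.67.
Taking logs: α·ln(1139/2000) = ln(0.67), so α = -0.400478 / -0.562996 ≈ 0.711.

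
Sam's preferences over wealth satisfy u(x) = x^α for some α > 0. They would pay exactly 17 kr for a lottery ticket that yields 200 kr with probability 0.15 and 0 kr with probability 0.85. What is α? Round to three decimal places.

α ≈ 0.770

Since u(0) = 0, the lottery's EU is 0.15·200^α.
Equating: 17^α = 0.15·200^α, i.e. 0.0850^α = 0.15.
α = ln(0.15) / ln(17/200) = -1.897120/-2.465104 ≈ 0.770.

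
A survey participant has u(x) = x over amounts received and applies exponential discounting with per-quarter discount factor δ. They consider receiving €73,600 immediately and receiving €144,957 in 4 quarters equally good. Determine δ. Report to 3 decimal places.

Indifference means u(73600) = δ^4 · u(144957), so δ^4 = u(73600)/u(144957).
With u(x) = x: δ^4 = 73600/144957 = 0.50774.
Hence δ = (0.50774)^(1/4) = 0.84413.

δ ≈ 0.844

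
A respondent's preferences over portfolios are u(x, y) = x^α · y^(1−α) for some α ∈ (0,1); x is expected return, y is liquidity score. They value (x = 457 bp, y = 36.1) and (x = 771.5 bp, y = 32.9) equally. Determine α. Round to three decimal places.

α ≈ 0.151

Indifference: 457^α · 36.1^(1−α) = 771.5^α · 32.9^(1−α).
(457/771.5)^α = (32.9/36.1)^(1−α); take logs: α·ln(457/771.5) = (1−α)·ln(32.9/36.1), i.e. α·-0.523653 = (1−α)·-0.092820.
With A = -0.523653 and B = -0.092820: α·A = (1−α)·B, so α = B/(A+B) = -0.092820/-0.616473 ≈ 0.151.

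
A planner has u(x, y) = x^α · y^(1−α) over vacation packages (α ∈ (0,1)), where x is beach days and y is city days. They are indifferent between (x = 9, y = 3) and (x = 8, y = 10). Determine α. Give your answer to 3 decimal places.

Set the two utilities equal: 9^α·3^(1−α) = 8^α·10^(1−α).
(9/8)^α = (10/3)^(1−α); take logs: α·ln(9/8) = (1−α)·ln(10/3), i.e. α·0.117783 = (1−α)·1.203973.
So α/(1−α) = (1.203973)/(0.117783) = 10.221959, and α = 10.221959/11.221959 ≈ 0.911.

α ≈ 0.911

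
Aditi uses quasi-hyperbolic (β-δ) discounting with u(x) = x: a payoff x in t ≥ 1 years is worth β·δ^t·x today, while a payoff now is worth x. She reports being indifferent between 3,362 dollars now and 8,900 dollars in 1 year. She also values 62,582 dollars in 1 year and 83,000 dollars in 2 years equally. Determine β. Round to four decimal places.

β ≈ 0.5010

From the later pair, β·δ^1·62582 = β·δ^2·83000; dividing through, δ = 62582/83000 = 0.75400.
Now use the now-vs-future pair: 3362 = β·δ·8900 gives β = 3362/(0.75400·8900) ≈ 0.5010.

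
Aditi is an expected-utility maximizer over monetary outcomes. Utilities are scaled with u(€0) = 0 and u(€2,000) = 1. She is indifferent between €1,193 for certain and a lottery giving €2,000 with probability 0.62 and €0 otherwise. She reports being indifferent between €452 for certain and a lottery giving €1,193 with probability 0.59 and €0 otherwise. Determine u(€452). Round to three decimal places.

0.366

First, u(€1,193) = 0.62·u(€2,000) + 0.38·u(€0) = 0.62.
Chaining: u(€452) = 0.59·0.62 + 0.41·0.00 = 0.3658.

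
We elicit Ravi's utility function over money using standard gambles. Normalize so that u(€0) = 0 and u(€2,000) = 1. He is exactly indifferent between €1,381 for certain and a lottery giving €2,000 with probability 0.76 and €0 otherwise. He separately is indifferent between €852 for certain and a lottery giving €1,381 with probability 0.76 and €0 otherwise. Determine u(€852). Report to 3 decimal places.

First, u(€1,381) = 0.76·u(€2,000) + 0.24·u(€0) = 0.76.
The second indifference gives u(€852) = 0.76·u(€1,381) + 0.24·u(€0) = 0.76·0.76 + 0.24·0.00 = 0.5776.

0.578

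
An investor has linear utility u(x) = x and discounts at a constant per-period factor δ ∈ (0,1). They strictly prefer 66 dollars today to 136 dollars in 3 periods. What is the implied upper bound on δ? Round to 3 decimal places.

Comparing present values: 66 > δ^3·136.
Dividing by 136: δ^3 < 0.48529. Both sides are positive, so the cube root keeps the direction.
δ < (66/136)^(1/3) ≈ 0.786.

δ < 0.786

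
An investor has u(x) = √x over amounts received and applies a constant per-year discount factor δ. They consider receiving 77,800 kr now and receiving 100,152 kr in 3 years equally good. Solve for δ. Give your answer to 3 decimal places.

δ ≈ 0.959

Equating discounted utilities: u(77800) = δ^3·u(100152) ⇒ δ^3 = u(77800)/u(100152).
With u(x) = √x: δ^3 = √77800/√100152 = √(77800/100152) = 0.88137.
Taking the cube root: δ = 0.88137^(1/3) ≈ 0.959.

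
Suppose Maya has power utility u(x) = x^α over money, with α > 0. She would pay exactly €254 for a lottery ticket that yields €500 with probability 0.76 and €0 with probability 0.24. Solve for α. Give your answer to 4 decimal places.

α ≈ 0.4052

EU(lottery) = 0.76·500^α + 0.24·0 = 0.76·500^α.
Indifference: 254^α = 0.76·500^α, so (254/500)^α = 0.76.
Taking logs: α·ln(254/500) = ln(0.76), so α = -0.2744368 / -0.6772738 ≈ 0.4052.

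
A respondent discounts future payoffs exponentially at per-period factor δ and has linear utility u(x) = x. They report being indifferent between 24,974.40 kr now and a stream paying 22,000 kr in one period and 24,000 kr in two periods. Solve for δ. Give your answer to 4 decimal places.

Present value of the stream is 22000·δ + 24000·δ². Indifference gives 22000δ + 24000δ² = 24974.40.
So 24000δ² + 22000δ − 24974.40 = 0.
δ = (−22000 + √(22000² + 4·24000·24974.40)) / (2·24000) = (−22000 + √2881542400.00) / 48000 ≈ 0.6600.

δ ≈ 0.6600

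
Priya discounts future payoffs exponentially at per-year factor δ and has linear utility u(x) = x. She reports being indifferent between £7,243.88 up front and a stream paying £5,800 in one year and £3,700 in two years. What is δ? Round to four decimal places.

Present value of the stream is 5800·δ + 3700·δ². Indifference gives 5800δ + 3700δ² = 7243.88.
So 3700δ² + 5800δ − 7243.88 = 0.
δ = (−5800 + √(5800² + 4·3700·7243.88)) / (2·3700) = (−5800 + √140849424.00) / 7400 ≈ 0.8200.

δ ≈ 0.8200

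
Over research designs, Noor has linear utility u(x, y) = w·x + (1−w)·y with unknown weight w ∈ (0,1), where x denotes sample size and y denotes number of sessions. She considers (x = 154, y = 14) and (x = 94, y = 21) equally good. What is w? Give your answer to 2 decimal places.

w = 0.10

Indifference: w·154 + (1−w)·14 = w·94 + (1−w)·21.
w·(154−94) = (1−w)·(21−14), i.e. w·60 = (1−w)·7.
Hence w = 7/(60+7) = 7/67 = 0.10.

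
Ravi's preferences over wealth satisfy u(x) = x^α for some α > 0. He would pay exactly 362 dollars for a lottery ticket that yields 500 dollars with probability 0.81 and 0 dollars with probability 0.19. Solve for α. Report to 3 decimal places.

Since u(0) = 0, the lottery's EU is 0.81·500^α.
Indifference: 362^α = 0.81·500^α, so (362/500)^α = 0.81.
Taking logs: α·ln(362/500) = ln(0.81), so α = -0.210721 / -0.322964 ≈ 0.652.

α ≈ 0.652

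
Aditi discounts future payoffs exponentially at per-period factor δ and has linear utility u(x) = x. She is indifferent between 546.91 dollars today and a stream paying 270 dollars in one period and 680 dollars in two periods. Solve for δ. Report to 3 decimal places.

δ ≈ 0.720

The stream is worth 270δ + 680δ² today, so 270δ + 680δ² = 546.91.
That is, 680δ² + 270δ − 546.91 = 0, a quadratic in δ.
By the quadratic formula (taking the positive root), δ = (−270 + √1560495.20) / 1360 ≈ 0.720.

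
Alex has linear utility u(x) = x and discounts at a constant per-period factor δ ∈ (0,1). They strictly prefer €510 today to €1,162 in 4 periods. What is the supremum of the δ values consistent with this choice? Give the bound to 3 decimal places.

The preference means 510 > δ^4·1162.
Hence δ^4 < 510/1162 = 0.43890, and x ↦ x^(1/4) is increasing on (0,∞).
δ < 0.43890^(1/4) = 0.814.

δ < 0.814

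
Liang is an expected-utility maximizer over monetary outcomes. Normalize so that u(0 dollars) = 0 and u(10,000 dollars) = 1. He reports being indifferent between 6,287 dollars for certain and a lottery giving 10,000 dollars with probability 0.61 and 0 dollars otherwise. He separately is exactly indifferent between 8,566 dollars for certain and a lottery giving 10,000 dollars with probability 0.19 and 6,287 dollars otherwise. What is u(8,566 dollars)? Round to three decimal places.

0.684

First, u(6,287 dollars) = 0.61·u(10,000 dollars) + 0.39·u(0 dollars) = 0.61.
The second indifference gives u(8,566 dollars) = 0.19·u(10,000 dollars) + 0.81·u(6,287 dollars) = 0.19·1.00 + 0.81·0.61 = 0.6841.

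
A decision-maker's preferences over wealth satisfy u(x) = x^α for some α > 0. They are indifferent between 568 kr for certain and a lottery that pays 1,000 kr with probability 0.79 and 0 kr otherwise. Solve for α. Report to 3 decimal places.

Since u(0) = 0, the lottery's EU is 0.79·1000^α.
Indifference: 568^α = 0.79·1000^α, so (568/1000)^α = 0.79.
α = ln(0.79) / ln(568/1000) = -0.235722/-0.565634 ≈ 0.417.

α ≈ 0.417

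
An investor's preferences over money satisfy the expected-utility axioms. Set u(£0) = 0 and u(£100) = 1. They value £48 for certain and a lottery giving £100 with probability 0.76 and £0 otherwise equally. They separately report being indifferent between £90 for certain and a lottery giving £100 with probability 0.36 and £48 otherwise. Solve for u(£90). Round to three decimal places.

0.846

The first gamble pins u(£48): it must equal 0.76·1 + 0.24·0 = 0.76.
The second indifference gives u(£90) = 0.36·u(£100) + 0.64·u(£48) = 0.36·1.00 + 0.64·0.76 = 0.8464.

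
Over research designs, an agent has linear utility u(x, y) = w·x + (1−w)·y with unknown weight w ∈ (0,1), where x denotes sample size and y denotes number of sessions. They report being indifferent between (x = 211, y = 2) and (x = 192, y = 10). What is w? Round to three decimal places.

w = 0.296

u(211,2) = u(192,10) means w·211 + (1−w)·2 = w·192 + (1−w)·10.
Collecting terms: w·19 = (1−w)·8.
The marginal rate of substitution is 8/19, so w = 8/(19+8) = 0.296.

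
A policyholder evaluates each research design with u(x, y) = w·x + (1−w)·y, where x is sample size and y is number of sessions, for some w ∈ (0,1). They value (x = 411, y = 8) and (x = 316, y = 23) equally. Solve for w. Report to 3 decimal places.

Equating utilities: w·411 + (1−w)·8 = w·316 + (1−w)·23.
Rearranging, 95·w − 15·(1−w) = 0.
So w/(1−w) = 15/95 = 0.1579, giving w = 15/(95+15) = 0.136.

w = 0.136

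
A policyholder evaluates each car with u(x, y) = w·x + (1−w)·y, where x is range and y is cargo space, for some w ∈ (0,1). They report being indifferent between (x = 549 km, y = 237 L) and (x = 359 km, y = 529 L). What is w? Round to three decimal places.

Indifference: w·549 + (1−w)·237 = w·359 + (1−w)·529.
w·(549−359) = (1−w)·(529−237), i.e. w·190 = (1−w)·292.
Hence w = 292/(190+292) = 292/482 = 0.606.

w = 0.606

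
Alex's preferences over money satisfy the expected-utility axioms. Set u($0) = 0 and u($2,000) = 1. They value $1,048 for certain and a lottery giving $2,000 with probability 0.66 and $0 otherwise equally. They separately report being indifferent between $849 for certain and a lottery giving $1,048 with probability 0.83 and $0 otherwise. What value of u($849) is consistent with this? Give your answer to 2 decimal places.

The first gamble pins u($1,048): it must equal 0.66·1 + 0.34·0 = 0.66.
Chaining: u($849) = 0.83·0.66 + 0.17·0.00 = 0.5478.

0.55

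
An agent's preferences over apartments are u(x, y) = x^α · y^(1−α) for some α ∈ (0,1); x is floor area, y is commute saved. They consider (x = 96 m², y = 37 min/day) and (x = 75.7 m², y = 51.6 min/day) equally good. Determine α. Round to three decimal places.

α ≈ 0.583

Indifference: 96^α · 37^(1−α) = 75.7^α · 51.6^(1−α).
Taking logs: α·ln 96 + (1−α)·ln 37 = α·ln 75.7 + (1−α)·ln 51.6, i.e. α·0.237570 = (1−α)·0.332604.
With A = 0.237570 and B = 0.332604: α·A = (1−α)·B, so α = B/(A+B) = 0.332604/0.570174 ≈ 0.583.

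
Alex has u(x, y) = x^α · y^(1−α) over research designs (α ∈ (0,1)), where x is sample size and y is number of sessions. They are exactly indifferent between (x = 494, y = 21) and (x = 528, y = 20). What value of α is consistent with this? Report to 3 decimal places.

α ≈ 0.423

The Cobb–Douglas utilities coincide, so 494^α·21^(1−α) = 528^α·20^(1−α).
(494/528)^α = (20/21)^(1−α); take logs: α·ln(494/528) = (1−α)·ln(20/21), i.e. α·-0.066561 = (1−α)·-0.048790.
Thus α·(-0.115351) = -0.048790, so α = -0.048790/-0.115351 ≈ 0.423.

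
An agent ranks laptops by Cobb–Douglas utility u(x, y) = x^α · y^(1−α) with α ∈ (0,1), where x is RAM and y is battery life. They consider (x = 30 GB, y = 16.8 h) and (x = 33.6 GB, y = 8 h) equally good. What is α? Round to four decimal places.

α ≈ 0.8675

The Cobb–Douglas utilities coincide, so 30^α·16.8^(1−α) = 33.6^α·8^(1−α).
Rearrange to (30/33.6)^α = (8/16.8)^(1−α) and take logs: α·-0.1133287 = (1−α)·-0.7419373.
So α/(1−α) = (-0.7419373)/(-0.1133287) = 6.5467732, and α = 6.5467732/7.5467732 ≈ 0.8675.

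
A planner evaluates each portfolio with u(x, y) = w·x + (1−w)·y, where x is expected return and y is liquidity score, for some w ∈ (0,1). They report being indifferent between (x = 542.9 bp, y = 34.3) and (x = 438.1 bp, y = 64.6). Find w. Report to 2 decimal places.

w = 0.22

Indifference: w·542.9 + (1−w)·34.3 = w·438.1 + (1−w)·64.6.
Rearranging, 104.8·w − 30.3·(1−w) = 0.
So w/(1−w) = 30.3/104.8 = 0.2891, giving w = 30.3/(104.8+30.3) = 0.22.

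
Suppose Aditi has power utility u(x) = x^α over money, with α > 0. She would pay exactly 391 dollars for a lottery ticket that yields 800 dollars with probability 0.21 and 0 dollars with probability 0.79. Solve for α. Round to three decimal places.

α ≈ 2.180

The lottery's expected utility is 0.21·u(800) + 0.79·u(0) = 0.21·800^α (since u(0) = 0 for α > 0).
Indifference: 391^α = 0.21·800^α, so (391/800)^α = 0.21.
α = ln(0.21) / ln(391/800) = -1.560648/-0.715904 ≈ 2.180.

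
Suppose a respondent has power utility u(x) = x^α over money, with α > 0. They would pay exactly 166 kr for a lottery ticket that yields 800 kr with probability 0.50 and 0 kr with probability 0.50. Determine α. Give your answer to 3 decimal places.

EU(lottery) = 0.50·800^α + 0.50·0 = 0.50·800^α.
Indifference: 166^α = 0.50·800^α, so (166/800)^α = 0.50.
Taking logs: α·ln(166/800) = ln(0.50), so α = -0.693147 / -1.572624 ≈ 0.441.

α ≈ 0.441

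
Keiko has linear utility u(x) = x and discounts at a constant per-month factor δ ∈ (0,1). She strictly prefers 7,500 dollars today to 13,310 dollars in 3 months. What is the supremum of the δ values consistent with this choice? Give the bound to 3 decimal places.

δ < 0.826

The preference means 7500 > δ^3·13310.
So δ^3 < 7500/13310 = 0.56349; taking the cube root of both positive sides preserves the inequality.
δ < (7500/13310)^(1/3) ≈ 0.826.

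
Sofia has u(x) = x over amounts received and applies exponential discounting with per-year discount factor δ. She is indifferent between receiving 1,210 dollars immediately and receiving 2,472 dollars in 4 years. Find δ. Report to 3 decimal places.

The payoff in 4 years is discounted by δ^4, so u(1210) = δ^4·u(2472) and δ^4 = u(1210)/u(2472).
With u(x) = x: δ^4 = 1210/2472 = 0.48948.
Hence δ = (0.48948)^(1/4) = 0.83644.

δ ≈ 0.836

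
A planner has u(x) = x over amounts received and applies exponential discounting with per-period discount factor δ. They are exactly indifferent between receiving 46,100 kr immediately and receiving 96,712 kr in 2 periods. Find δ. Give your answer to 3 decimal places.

δ ≈ 0.690

The payoff in 2 periods is discounted by δ^2, so u(46100) = δ^2·u(96712) and δ^2 = u(46100)/u(96712).
With u(x) = x: δ^2 = 46100/96712 = 0.47667.
Hence δ = (0.47667)^(1/2) = 0.69042.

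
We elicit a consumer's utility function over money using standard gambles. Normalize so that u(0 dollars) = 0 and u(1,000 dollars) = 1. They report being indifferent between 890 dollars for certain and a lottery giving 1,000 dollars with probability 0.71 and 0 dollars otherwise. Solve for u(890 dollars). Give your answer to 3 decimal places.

u(890 dollars) equals the lottery's expected utility: 0.71·1 + 0.29·0 = 0.71.

0.710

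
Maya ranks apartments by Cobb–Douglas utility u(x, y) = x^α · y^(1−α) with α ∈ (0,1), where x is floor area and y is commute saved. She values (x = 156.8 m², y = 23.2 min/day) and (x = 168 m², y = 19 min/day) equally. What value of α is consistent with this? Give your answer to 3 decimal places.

α ≈ 0.743

The Cobb–Douglas utilities coincide, so 156.8^α·23.2^(1−α) = 168^α·19^(1−α).
Taking logs: α·ln 156.8 + (1−α)·ln 23.2 = α·ln 168 + (1−α)·ln 19, i.e. α·-0.068993 = (1−α)·-0.199713.
With A = -0.068993 and B = -0.199713: α·A = (1−α)·B, so α = B/(A+B) = -0.199713/-0.268706 ≈ 0.743.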